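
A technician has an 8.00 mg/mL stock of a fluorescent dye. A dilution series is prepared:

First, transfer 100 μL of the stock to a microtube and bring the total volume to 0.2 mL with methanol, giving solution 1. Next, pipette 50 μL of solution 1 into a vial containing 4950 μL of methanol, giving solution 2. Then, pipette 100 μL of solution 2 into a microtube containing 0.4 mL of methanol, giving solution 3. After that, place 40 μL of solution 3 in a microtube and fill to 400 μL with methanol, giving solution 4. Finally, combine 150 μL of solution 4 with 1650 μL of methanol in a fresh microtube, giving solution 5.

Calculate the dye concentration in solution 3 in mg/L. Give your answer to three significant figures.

8.00 mg/L

Step 1: 100 μL brought to 0.2 mL → factor 200/100 = 2
Step 2: 50 μL + 4950 μL = 5000 μL total → factor 5000/50 = 100
Step 3: 100 μL + 0.4 mL = 500 μL total → factor 500/100 = 5
Dilution factor through solution 3 = 2 × 100 × 5 = 1000
[solution 3] = 8.00 mg/mL / 1000 = 0.008000 mg/mL = 8.00 mg/L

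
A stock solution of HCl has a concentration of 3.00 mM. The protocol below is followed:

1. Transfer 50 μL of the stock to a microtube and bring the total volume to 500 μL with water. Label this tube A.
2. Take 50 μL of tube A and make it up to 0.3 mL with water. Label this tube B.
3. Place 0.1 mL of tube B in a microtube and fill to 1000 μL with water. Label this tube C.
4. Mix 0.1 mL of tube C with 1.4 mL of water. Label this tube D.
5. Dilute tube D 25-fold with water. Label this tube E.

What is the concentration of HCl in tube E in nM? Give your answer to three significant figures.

13.3 nM

Step 1: 50 μL brought to 500 μL → factor 500/50 = 10
Step 2: 50 μL brought to 0.3 mL → factor 300/50 = 6
Step 3: 0.1 mL brought to 1000 μL → factor 1/0.1 = 10
Step 4: 0.1 mL + 1.4 mL = 1.5 mL total → factor 1.5/0.1 = 15
Step 5: 25-fold → factor 25
Overall dilution factor = 10 × 6 × 10 × 15 × 25 = 2.25 × 10^5
Final = 3.00 mM / 2.25 × 10^5 = 1.333 × 10^-5 mM = 13.3 nM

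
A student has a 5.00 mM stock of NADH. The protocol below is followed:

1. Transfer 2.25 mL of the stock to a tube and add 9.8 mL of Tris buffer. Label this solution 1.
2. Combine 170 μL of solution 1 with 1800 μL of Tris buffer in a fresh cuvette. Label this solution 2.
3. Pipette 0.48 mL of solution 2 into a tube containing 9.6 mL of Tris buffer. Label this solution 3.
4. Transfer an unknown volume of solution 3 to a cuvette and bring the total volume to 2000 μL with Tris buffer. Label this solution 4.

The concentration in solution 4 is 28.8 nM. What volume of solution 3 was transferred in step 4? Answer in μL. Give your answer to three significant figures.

Step 1: 2.25 mL + 9.8 mL = 12.05 mL total → factor 12.05/2.25 = 5.3556
Step 2: 170 μL + 1800 μL = 1970 μL total → factor 1970/170 = 11.588
Step 3: 0.48 mL + 9.6 mL = 10.08 mL total → factor 10.08/0.48 = 21
Step 4: v brought to 2000 μL → factor = 2000 μL/v
Product of known-step factors = 1303.3
Overall factor = 5.00 mM / (28.8 nM) = 1.7361 × 10^5
Step-4 factor = 1.7361 × 10^5 / 1303.3 = 133.21
v = 2000 μL / 133.21 = 15.0 μL

15.0 μL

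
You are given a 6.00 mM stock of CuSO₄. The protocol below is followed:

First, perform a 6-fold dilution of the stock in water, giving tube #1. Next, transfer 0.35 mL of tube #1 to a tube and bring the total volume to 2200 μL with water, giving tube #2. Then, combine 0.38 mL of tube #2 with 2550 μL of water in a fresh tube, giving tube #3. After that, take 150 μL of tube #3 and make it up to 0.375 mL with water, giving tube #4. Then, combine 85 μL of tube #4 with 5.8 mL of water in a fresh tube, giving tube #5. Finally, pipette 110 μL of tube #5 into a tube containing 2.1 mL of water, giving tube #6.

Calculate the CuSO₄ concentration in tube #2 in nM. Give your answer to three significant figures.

1.59 × 10^5 nM

Step 1: 6-fold → factor 6
Step 2: 0.35 mL brought to 2200 μL → factor 2.2/0.35 = 6.2857
Dilution factor through tube #2 = 6 × 6.2857 = 37.714
[tube #2] = 6.00 mM / 37.714 = 0.1591 mM = 1.59 × 10^5 nM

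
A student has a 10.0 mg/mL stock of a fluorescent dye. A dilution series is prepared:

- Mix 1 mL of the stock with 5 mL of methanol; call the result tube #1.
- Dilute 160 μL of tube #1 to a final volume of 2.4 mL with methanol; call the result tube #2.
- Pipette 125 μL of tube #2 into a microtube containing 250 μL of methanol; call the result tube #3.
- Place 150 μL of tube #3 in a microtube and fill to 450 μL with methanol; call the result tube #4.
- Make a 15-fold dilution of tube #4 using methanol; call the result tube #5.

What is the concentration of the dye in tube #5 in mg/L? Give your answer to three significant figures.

0.823 mg/L

Step 1: 1 mL + 5 mL = 6 mL total → factor 6/1 = 6
Step 2: 160 μL brought to 2.4 mL → factor 2400/160 = 15
Step 3: 125 μL + 250 μL = 375 μL total → factor 375/125 = 3
Step 4: 150 μL brought to 450 μL → factor 450/150 = 3
Step 5: 15-fold → factor 15
Overall dilution factor = 6 × 15 × 3 × 3 × 15 = 12150
Final = 10.0 mg/mL / 12150 = 0.0008230 mg/mL = 0.823 mg/L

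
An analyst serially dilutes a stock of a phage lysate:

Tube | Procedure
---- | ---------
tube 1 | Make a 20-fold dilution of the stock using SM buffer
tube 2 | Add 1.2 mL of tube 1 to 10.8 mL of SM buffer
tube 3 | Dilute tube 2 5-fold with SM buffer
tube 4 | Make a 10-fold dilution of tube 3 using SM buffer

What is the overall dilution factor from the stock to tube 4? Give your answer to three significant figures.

1.00 × 10^4

Step 1: 20-fold → factor 20
Step 2: 1.2 mL + 10.8 mL = 12 mL total → factor 12/1.2 = 10
Step 3: 5-fold → factor 5
Step 4: 10-fold → factor 10
Overall dilution factor = 20 × 10 × 5 × 10 = 10000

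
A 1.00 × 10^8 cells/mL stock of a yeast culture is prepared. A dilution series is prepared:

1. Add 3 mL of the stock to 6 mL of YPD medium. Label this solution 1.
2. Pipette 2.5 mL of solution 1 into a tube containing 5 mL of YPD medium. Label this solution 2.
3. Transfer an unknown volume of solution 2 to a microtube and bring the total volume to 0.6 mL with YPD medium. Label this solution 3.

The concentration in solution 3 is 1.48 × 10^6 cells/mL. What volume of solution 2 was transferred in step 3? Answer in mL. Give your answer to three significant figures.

Step 1: 3 mL + 6 mL = 9 mL total → factor 9/3 = 3
Step 2: 2.5 mL + 5 mL = 7.5 mL total → factor 7.5/2.5 = 3
Step 3: v brought to 0.6 mL → factor = 0.6 mL/v
Product of known-step factors = 9
Overall factor = 1.00 × 10^8 cells/mL / (1.48 × 10^6 cells/mL) = 67.568
Step-3 factor = 67.568 / 9 = 7.5075
v = 0.6 mL / 7.5075 = 0.0799 mL

0.0799 mL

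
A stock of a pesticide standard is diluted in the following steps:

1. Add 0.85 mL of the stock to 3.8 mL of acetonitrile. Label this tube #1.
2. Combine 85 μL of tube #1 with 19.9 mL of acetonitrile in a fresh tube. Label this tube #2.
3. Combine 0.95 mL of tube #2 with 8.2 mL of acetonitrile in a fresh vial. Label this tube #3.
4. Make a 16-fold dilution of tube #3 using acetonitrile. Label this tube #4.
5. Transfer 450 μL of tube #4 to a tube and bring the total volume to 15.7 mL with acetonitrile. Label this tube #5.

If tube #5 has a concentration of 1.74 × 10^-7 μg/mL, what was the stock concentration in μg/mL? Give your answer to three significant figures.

1.20 μg/mL

Step 1: 0.85 mL + 3.8 mL = 4.65 mL total → factor 4.65/0.85 = 5.4706
Step 2: 85 μL + 19.9 mL = 19985 μL total → factor 19985/85 = 235.12
Step 3: 0.95 mL + 8.2 mL = 9.15 mL total → factor 9.15/0.95 = 9.6316
Step 4: 16-fold → factor 16
Step 5: 450 μL brought to 15.7 mL → factor 15700/450 = 34.889
Overall dilution factor = 5.4706 × 235.12 × 9.6316 × 16 × 34.889 = 6.9155 × 10^6
Stock = 1.74 × 10^-7 μg/mL × 6.9155 × 10^6 = 1.20 μg/mL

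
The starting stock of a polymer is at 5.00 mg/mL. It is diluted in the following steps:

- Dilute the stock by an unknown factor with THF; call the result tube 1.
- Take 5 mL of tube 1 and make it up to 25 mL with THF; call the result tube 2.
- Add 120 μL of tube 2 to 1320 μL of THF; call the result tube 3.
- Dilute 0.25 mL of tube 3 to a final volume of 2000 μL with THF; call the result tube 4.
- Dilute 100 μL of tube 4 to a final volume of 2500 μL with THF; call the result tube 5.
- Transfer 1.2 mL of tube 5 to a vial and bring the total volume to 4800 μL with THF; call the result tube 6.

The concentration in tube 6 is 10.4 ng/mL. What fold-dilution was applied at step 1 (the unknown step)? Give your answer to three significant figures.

Step 1: unknown factor x
Step 2: 5 mL brought to 25 mL → factor 25/5 = 5
Step 3: 120 μL + 1320 μL = 1440 μL total → factor 1440/120 = 12
Step 4: 0.25 mL brought to 2000 μL → factor 2/0.25 = 8
Step 5: 100 μL brought to 2500 μL → factor 2500/100 = 25
Step 6: 1.2 mL brought to 4800 μL → factor 4.8/1.2 = 4
Product of known-step factors = 48000
Overall factor = 5.00 mg/mL / (10.4 ng/mL) = 4.8077 × 10^5
x = 4.8077 × 10^5 / 48000 = 10.0

10.0-fold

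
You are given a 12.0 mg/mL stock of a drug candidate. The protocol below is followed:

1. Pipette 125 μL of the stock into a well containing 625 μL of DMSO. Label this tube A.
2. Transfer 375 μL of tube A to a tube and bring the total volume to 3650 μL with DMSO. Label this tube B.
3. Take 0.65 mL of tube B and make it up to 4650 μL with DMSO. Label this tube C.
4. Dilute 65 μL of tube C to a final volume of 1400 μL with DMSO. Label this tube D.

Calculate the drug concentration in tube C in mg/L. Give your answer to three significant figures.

Step 1: 125 μL + 625 μL = 750 μL total → factor 750/125 = 6
Step 2: 375 μL brought to 3650 μL → factor 3650/375 = 9.7333
Step 3: 0.65 mL brought to 4650 μL → factor 4.65/0.65 = 7.1538
Dilution factor through tube C = 6 × 9.7333 × 7.1538 = 417.78
[tube C] = 12.0 mg/mL / 417.78 = 0.02872 mg/mL = 28.7 mg/L

28.7 mg/L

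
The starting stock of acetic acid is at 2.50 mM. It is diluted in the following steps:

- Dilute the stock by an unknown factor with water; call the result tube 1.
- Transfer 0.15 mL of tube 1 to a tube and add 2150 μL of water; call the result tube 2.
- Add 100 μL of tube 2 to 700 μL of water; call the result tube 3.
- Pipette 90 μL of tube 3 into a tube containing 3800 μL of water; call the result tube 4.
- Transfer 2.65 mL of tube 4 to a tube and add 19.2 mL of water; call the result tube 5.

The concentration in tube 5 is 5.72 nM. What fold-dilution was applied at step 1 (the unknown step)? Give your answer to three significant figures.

10.0-fold

Step 1: unknown factor x
Step 2: 0.15 mL + 2150 μL = 2.3 mL total → factor 2.3/0.15 = 15.333
Step 3: 100 μL + 700 μL = 800 μL total → factor 800/100 = 8
Step 4: 90 μL + 3800 μL = 3890 μL total → factor 3890/90 = 43.222
Step 5: 2.65 mL + 19.2 mL = 21.85 mL total → factor 21.85/2.65 = 8.2453
Product of known-step factors = 43716
Overall factor = 2.50 mM / (5.72 nM) = 4.3706 × 10^5
x = 4.3706 × 10^5 / 43716 = 10.0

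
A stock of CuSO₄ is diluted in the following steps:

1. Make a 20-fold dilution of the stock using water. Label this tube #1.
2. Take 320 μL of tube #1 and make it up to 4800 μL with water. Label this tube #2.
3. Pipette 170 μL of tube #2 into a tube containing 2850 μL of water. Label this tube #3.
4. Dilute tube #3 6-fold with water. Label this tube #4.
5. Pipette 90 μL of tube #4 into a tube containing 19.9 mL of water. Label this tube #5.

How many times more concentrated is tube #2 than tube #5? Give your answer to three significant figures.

Step 1: 20-fold → factor 20
Step 2: 320 μL brought to 4800 μL → factor 4800/320 = 15
Step 3: 170 μL + 2850 μL = 3020 μL total → factor 3020/170 = 17.765
Step 4: 6-fold → factor 6
Step 5: 90 μL + 19.9 mL = 19990 μL total → factor 19990/90 = 222.11
Dilution factor to tube #2 = 300; to tube #5 = 7.1023 × 10^6
[tube #2]/[tube #5] = (factor to tube #5)/(factor to tube #2) = 7.1023 × 10^6/300 = 2.37 × 10^4

2.37 × 10^4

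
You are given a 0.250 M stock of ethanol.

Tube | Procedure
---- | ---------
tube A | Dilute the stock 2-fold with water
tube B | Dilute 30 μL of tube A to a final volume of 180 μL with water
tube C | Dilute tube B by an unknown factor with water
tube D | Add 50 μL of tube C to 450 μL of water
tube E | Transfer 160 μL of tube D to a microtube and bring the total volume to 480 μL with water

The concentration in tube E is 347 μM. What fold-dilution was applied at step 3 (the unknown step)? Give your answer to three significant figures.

2.00-fold

Step 1: 2-fold → factor 2
Step 2: 30 μL brought to 180 μL → factor 180/30 = 6
Step 3: unknown factor x
Step 4: 50 μL + 450 μL = 500 μL total → factor 500/50 = 10
Step 5: 160 μL brought to 480 μL → factor 480/160 = 3
Product of known-step factors = 360
Overall factor = 0.250 M / (347 μM) = 720.46
x = 720.46 / 360 = 2.00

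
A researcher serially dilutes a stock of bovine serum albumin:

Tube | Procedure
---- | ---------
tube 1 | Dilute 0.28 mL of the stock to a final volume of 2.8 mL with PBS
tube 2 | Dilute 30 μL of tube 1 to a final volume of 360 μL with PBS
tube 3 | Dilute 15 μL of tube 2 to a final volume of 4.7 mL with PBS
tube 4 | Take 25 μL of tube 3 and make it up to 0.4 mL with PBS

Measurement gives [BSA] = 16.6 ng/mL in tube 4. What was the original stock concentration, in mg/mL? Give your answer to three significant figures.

Step 1: 0.28 mL brought to 2.8 mL → factor 2.8/0.28 = 10
Step 2: 30 μL brought to 360 μL → factor 360/30 = 12
Step 3: 15 μL brought to 4.7 mL → factor 4700/15 = 313.33
Step 4: 25 μL brought to 0.4 mL → factor 400/25 = 16
Overall dilution factor = 10 × 12 × 313.33 × 16 = 6.016 × 10^5
Stock = 16.6 ng/mL × 6.016 × 10^5 = 9.987 × 10^6 ng/mL = 9.99 mg/mL

9.99 mg/mL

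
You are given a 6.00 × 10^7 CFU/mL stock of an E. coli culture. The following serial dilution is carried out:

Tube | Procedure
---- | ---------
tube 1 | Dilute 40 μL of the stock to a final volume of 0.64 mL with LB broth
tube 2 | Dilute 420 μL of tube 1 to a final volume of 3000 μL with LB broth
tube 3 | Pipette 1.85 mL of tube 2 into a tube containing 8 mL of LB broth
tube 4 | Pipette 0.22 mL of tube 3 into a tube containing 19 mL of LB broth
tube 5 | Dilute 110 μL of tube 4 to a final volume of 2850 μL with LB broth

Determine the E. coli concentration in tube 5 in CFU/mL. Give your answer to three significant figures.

43.6 CFU/mL

Step 1: 40 μL brought to 0.64 mL → factor 640/40 = 16
Step 2: 420 μL brought to 3000 μL → factor 3000/420 = 7.1429
Step 3: 1.85 mL + 8 mL = 9.85 mL total → factor 9.85/1.85 = 5.3243
Step 4: 0.22 mL + 19 mL = 19.22 mL total → factor 19.22/0.22 = 87.364
Step 5: 110 μL brought to 2850 μL → factor 2850/110 = 25.909
Overall dilution factor = 16 × 7.1429 × 5.3243 × 87.364 × 25.909 = 1.3773 × 10^6
Final = 6.00 × 10^7 CFU/mL / 1.3773 × 10^6 = 43.6 CFU/mL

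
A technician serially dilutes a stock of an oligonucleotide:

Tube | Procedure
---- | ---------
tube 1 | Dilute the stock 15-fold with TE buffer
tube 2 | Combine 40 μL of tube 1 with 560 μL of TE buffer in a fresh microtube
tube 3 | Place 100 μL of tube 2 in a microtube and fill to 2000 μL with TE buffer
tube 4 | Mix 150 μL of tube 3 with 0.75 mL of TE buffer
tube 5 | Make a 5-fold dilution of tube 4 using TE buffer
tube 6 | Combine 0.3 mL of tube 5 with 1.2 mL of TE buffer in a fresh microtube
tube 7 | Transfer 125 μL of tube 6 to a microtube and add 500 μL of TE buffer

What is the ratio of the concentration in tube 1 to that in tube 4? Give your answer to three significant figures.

Step 1: 15-fold → factor 15
Step 2: 40 μL + 560 μL = 600 μL total → factor 600/40 = 15
Step 3: 100 μL brought to 2000 μL → factor 2000/100 = 20
Step 4: 150 μL + 0.75 mL = 900 μL total → factor 900/150 = 6
Dilution factor to tube 1 = 15; to tube 4 = 27000
[tube 1]/[tube 4] = (factor to tube 4)/(factor to tube 1) = 27000/15 = 1.80 × 10^3

1.80 × 10^3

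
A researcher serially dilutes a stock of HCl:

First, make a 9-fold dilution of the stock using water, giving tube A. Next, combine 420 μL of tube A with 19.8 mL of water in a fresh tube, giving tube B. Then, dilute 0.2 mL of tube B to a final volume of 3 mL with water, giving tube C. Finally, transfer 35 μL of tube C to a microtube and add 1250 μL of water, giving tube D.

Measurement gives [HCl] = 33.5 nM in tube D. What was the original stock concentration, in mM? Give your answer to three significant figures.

7.99 mM

Step 1: 9-fold → factor 9
Step 2: 420 μL + 19.8 mL = 20220 μL total → factor 20220/420 = 48.143
Step 3: 0.2 mL brought to 3 mL → factor 3/0.2 = 15
Step 4: 35 μL + 1250 μL = 1285 μL total → factor 1285/35 = 36.714
Overall dilution factor = 9 × 48.143 × 15 × 36.714 = 2.3862 × 10^5
Stock = 33.5 nM × 2.3862 × 10^5 = 7.994 × 10^6 nM = 7.99 mM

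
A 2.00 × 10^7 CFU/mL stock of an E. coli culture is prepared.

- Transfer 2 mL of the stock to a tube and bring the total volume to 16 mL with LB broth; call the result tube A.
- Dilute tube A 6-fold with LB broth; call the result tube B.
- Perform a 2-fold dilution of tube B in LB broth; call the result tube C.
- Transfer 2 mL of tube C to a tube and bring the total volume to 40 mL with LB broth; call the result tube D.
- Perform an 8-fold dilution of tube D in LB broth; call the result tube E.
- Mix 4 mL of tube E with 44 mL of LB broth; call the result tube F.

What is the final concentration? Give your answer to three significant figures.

109 CFU/mL

Step 1: 2 mL brought to 16 mL → factor 16/2 = 8
Step 2: 6-fold → factor 6
Step 3: 2-fold → factor 2
Step 4: 2 mL brought to 40 mL → factor 40/2 = 20
Step 5: 8-fold → factor 8
Step 6: 4 mL + 44 mL = 48 mL total → factor 48/4 = 12
Overall dilution factor = 8 × 6 × 2 × 20 × 8 × 12 = 1.8432 × 10^5
Final = 2.00 × 10^7 CFU/mL / 1.8432 × 10^5 = 109 CFU/mL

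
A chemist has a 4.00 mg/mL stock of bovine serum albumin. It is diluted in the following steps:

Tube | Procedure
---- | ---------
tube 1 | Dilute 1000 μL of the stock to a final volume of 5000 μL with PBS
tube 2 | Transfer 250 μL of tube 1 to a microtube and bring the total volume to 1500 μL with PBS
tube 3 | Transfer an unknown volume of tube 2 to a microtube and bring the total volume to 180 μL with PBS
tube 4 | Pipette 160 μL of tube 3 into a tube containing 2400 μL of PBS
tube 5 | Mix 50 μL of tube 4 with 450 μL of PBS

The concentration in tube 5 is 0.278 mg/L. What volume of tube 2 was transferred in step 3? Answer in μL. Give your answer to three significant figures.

60.0 μL

Step 1: 1000 μL brought to 5000 μL → factor 5000/1000 = 5
Step 2: 250 μL brought to 1500 μL → factor 1500/250 = 6
Step 3: v brought to 180 μL → factor = 180 μL/v
Step 4: 160 μL + 2400 μL = 2560 μL total → factor 2560/160 = 16
Step 5: 50 μL + 450 μL = 500 μL total → factor 500/50 = 10
Product of known-step factors = 4800
Overall factor = 4.00 mg/mL / (0.278 mg/L) = 14388
Step-3 factor = 14388 / 4800 = 2.9976
v = 180 μL / 2.9976 = 60.0 μL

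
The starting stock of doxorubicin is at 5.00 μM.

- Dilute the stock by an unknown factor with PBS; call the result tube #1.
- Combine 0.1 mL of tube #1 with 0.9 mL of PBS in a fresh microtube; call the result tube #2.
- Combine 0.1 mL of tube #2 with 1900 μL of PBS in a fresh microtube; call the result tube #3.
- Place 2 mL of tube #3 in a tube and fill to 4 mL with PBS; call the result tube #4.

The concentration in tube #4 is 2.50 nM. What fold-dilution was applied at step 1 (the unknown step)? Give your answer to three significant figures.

5.00-fold

Step 1: unknown factor x
Step 2: 0.1 mL + 0.9 mL = 1 mL total → factor 1/0.1 = 10
Step 3: 0.1 mL + 1900 μL = 2 mL total → factor 2/0.1 = 20
Step 4: 2 mL brought to 4 mL → factor 4/2 = 2
Product of known-step factors = 400
Overall factor = 5.00 μM / (2.50 nM) = 2000
x = 2000 / 400 = 5.00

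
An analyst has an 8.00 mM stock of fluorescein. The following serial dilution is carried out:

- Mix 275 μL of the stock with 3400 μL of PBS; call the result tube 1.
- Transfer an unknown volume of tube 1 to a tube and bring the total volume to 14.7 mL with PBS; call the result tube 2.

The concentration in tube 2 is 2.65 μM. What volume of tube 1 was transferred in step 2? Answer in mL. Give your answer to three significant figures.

0.0651 mL

Step 1: 275 μL + 3400 μL = 3675 μL total → factor 3675/275 = 13.364
Step 2: v brought to 14.7 mL → factor = 14.7 mL/v
Product of known-step factors = 13.364
Overall factor = 8.00 mM / (2.65 μM) = 3018.9
Step-2 factor = 3018.9 / 13.364 = 225.9
v = 14.7 mL / 225.9 = 0.0651 mL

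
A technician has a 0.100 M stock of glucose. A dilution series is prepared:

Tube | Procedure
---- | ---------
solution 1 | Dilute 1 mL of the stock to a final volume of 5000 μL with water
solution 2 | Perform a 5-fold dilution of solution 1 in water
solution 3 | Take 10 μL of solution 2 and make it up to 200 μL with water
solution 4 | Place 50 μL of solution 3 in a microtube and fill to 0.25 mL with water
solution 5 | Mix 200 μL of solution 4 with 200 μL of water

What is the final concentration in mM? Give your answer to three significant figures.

Step 1: 1 mL brought to 5000 μL → factor 5/1 = 5
Step 2: 5-fold → factor 5
Step 3: 10 μL brought to 200 μL → factor 200/10 = 20
Step 4: 50 μL brought to 0.25 mL → factor 250/50 = 5
Step 5: 200 μL + 200 μL = 400 μL total → factor 400/200 = 2
Overall dilution factor = 5 × 5 × 20 × 5 × 2 = 5000
Final = 0.100 M / 5000 = 2.000 × 10^-5 M = 0.0200 mM

0.0200 mM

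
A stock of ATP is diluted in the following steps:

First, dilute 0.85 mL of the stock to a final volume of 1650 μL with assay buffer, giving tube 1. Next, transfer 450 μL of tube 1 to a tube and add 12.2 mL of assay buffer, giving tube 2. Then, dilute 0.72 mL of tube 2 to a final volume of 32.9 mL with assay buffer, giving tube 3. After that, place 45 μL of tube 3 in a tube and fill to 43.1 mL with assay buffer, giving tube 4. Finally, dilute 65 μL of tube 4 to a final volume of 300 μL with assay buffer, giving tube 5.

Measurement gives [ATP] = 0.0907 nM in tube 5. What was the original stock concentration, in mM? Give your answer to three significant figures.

Step 1: 0.85 mL brought to 1650 μL → factor 1.65/0.85 = 1.9412
Step 2: 450 μL + 12.2 mL = 12650 μL total → factor 12650/450 = 28.111
Step 3: 0.72 mL brought to 32.9 mL → factor 32.9/0.72 = 45.694
Step 4: 45 μL brought to 43.1 mL → factor 43100/45 = 957.78
Step 5: 65 μL brought to 300 μL → factor 300/65 = 4.6154
Overall dilution factor = 1.9412 × 28.111 × 45.694 × 957.78 × 4.6154 = 1.1022 × 10^7
Stock = 0.0907 nM × 1.1022 × 10^7 = 9.997 × 10^5 nM = 1.00 mM

1.00 mM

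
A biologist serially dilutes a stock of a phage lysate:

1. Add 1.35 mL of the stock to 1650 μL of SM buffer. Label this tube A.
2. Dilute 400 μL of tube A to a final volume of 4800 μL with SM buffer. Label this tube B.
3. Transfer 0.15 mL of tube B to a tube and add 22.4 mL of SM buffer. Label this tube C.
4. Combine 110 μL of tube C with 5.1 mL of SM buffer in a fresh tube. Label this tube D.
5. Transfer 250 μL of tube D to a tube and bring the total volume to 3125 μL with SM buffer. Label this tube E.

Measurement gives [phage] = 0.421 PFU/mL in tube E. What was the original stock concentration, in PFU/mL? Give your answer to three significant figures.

9.99 × 10^5 PFU/mL

Step 1: 1.35 mL + 1650 μL = 3 mL total → factor 3/1.35 = 2.2222
Step 2: 400 μL brought to 4800 μL → factor 4800/400 = 12
Step 3: 0.15 mL + 22.4 mL = 22.55 mL total → factor 22.55/0.15 = 150.33
Step 4: 110 μL + 5.1 mL = 5210 μL total → factor 5210/110 = 47.364
Step 5: 250 μL brought to 3125 μL → factor 3125/250 = 12.5
Overall dilution factor = 2.2222 × 12 × 150.33 × 47.364 × 12.5 = 2.3734 × 10^6
Stock = 0.421 PFU/mL × 2.3734 × 10^6 = 9.99 × 10^5 PFU/mL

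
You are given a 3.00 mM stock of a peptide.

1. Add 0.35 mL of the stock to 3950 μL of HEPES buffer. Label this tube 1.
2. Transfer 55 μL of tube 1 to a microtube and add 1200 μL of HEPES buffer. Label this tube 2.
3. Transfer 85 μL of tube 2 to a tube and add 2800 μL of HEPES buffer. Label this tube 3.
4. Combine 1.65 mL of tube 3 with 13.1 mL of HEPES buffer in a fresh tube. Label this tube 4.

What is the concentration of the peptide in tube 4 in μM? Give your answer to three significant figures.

0.0353 μM

Step 1: 0.35 mL + 3950 μL = 4.3 mL total → factor 4.3/0.35 = 12.286
Step 2: 55 μL + 1200 μL = 1255 μL total → factor 1255/55 = 22.818
Step 3: 85 μL + 2800 μL = 2885 μL total → factor 2885/85 = 33.941
Step 4: 1.65 mL + 13.1 mL = 14.75 mL total → factor 14.75/1.65 = 8.9394
Overall dilution factor = 12.286 × 22.818 × 33.941 × 8.9394 = 85058
Final = 3.00 mM / 85058 = 3.527 × 10^-5 mM = 0.0353 μM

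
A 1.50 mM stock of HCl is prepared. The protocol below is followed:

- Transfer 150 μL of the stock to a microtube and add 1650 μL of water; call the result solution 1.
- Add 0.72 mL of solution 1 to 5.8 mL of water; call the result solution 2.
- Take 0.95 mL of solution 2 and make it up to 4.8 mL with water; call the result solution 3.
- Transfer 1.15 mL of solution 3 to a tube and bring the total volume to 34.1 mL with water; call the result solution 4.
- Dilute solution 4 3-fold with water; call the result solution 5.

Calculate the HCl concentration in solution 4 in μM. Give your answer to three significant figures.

Step 1: 150 μL + 1650 μL = 1800 μL total → factor 1800/150 = 12
Step 2: 0.72 mL + 5.8 mL = 6.52 mL total → factor 6.52/0.72 = 9.0556
Step 3: 0.95 mL brought to 4.8 mL → factor 4.8/0.95 = 5.0526
Step 4: 1.15 mL brought to 34.1 mL → factor 34.1/1.15 = 29.652
Dilution factor through solution 4 = 12 × 9.0556 × 5.0526 × 29.652 = 16281
[solution 4] = 1.50 mM / 16281 = 9.213 × 10^-5 mM = 0.0921 μM

0.0921 μM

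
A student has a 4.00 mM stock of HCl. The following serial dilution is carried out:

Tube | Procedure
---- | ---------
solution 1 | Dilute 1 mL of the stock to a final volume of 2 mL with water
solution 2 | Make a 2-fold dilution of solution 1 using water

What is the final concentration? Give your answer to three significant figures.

1.00 mM

Step 1: 1 mL brought to 2 mL → factor 2/1 = 2
Step 2: 2-fold → factor 2
Overall dilution factor = 2 × 2 = 4
Final = 4.00 mM / 4 = 1.00 mM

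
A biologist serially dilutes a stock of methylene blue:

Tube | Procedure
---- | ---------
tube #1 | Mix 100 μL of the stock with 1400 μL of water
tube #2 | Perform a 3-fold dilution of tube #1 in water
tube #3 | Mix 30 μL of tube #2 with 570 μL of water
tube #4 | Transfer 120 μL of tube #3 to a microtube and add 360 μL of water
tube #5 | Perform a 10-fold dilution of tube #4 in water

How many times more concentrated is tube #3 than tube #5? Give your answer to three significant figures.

40.0

Step 1: 100 μL + 1400 μL = 1500 μL total → factor 1500/100 = 15
Step 2: 3-fold → factor 3
Step 3: 30 μL + 570 μL = 600 μL total → factor 600/30 = 20
Step 4: 120 μL + 360 μL = 480 μL total → factor 480/120 = 4
Step 5: 10-fold → factor 10
Dilution factor to tube #3 = 900; to tube #5 = 36000
[tube #3]/[tube #5] = (factor to tube #5)/(factor to tube #3) = 36000/900 = 40.0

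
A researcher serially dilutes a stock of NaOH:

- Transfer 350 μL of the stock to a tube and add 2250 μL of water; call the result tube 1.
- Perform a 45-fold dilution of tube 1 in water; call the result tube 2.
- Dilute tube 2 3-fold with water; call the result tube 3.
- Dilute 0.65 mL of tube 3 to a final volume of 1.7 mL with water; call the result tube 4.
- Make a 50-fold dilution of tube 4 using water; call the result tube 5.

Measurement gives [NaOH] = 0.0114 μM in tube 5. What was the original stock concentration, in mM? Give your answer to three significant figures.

Step 1: 350 μL + 2250 μL = 2600 μL total → factor 2600/350 = 7.4286
Step 2: 45-fold → factor 45
Step 3: 3-fold → factor 3
Step 4: 0.65 mL brought to 1.7 mL → factor 1.7/0.65 = 2.6154
Step 5: 50-fold → factor 50
Overall dilution factor = 7.4286 × 45 × 3 × 2.6154 × 50 = 1.3114 × 10^5
Stock = 0.0114 μM × 1.3114 × 10^5 = 1495 μM = 1.50 mM

1.50 mM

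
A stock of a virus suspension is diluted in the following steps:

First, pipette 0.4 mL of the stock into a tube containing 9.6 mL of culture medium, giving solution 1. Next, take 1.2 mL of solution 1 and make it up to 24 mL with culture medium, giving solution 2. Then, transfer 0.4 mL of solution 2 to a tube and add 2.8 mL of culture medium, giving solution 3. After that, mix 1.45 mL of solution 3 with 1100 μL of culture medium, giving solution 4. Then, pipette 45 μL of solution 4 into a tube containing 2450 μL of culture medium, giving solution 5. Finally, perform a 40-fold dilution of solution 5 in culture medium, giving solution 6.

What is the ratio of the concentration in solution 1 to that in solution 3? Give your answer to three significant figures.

Step 1: 0.4 mL + 9.6 mL = 10 mL total → factor 10/0.4 = 25
Step 2: 1.2 mL brought to 24 mL → factor 24/1.2 = 20
Step 3: 0.4 mL + 2.8 mL = 3.2 mL total → factor 3.2/0.4 = 8
Dilution factor to solution 1 = 25; to solution 3 = 4000
[solution 1]/[solution 3] = (factor to solution 3)/(factor to solution 1) = 4000/25 = 160

160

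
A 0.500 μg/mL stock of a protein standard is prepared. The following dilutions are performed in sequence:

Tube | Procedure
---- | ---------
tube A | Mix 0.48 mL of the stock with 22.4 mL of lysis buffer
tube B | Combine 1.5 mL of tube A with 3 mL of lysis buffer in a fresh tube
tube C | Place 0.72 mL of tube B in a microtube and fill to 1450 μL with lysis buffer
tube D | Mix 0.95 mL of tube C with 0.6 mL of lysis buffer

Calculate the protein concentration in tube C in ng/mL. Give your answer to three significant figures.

Step 1: 0.48 mL + 22.4 mL = 22.88 mL total → factor 22.88/0.48 = 47.667
Step 2: 1.5 mL + 3 mL = 4.5 mL total → factor 4.5/1.5 = 3
Step 3: 0.72 mL brought to 1450 μL → factor 1.45/0.72 = 2.0139
Dilution factor through tube C = 47.667 × 3 × 2.0139 = 287.99
[tube C] = 0.500 μg/mL / 287.99 = 0.001736 μg/mL = 1.74 ng/mL

1.74 ng/mL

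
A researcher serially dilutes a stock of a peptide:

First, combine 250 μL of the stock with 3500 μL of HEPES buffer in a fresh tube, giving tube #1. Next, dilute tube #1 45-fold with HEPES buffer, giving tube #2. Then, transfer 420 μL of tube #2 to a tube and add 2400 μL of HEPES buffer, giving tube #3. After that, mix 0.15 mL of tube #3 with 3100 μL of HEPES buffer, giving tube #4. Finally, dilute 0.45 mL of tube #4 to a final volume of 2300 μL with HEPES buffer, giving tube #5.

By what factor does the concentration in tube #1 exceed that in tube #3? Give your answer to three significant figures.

Step 1: 250 μL + 3500 μL = 3750 μL total → factor 3750/250 = 15
Step 2: 45-fold → factor 45
Step 3: 420 μL + 2400 μL = 2820 μL total → factor 2820/420 = 6.7143
Dilution factor to tube #1 = 15; to tube #3 = 4532.1
[tube #1]/[tube #3] = (factor to tube #3)/(factor to tube #1) = 4532.1/15 = 302

302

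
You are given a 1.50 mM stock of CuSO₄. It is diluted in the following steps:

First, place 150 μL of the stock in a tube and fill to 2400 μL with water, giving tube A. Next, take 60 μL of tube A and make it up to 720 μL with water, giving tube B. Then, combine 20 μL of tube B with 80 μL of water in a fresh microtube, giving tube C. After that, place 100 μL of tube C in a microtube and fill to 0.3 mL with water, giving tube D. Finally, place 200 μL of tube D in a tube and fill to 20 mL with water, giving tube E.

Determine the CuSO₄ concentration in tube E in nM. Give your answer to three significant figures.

5.21 nM

Step 1: 150 μL brought to 2400 μL → factor 2400/150 = 16
Step 2: 60 μL brought to 720 μL → factor 720/60 = 12
Step 3: 20 μL + 80 μL = 100 μL total → factor 100/20 = 5
Step 4: 100 μL brought to 0.3 mL → factor 300/100 = 3
Step 5: 200 μL brought to 20 mL → factor 20000/200 = 100
Overall dilution factor = 16 × 12 × 5 × 3 × 100 = 2.88 × 10^5
Final = 1.50 mM / 2.88 × 10^5 = 5.208 × 10^-6 mM = 5.21 nM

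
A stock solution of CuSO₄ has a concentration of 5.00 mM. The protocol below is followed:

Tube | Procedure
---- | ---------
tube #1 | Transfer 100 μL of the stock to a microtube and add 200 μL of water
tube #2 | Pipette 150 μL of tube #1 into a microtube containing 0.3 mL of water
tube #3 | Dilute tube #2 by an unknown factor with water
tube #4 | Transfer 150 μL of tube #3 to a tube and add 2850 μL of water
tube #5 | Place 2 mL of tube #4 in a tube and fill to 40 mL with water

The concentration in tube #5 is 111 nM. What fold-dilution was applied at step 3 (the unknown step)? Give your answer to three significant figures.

12.5-fold

Step 1: 100 μL + 200 μL = 300 μL total → factor 300/100 = 3
Step 2: 150 μL + 0.3 mL = 450 μL total → factor 450/150 = 3
Step 3: unknown factor x
Step 4: 150 μL + 2850 μL = 3000 μL total → factor 3000/150 = 20
Step 5: 2 mL brought to 40 mL → factor 40/2 = 20
Product of known-step factors = 3600
Overall factor = 5.00 mM / (111 nM) = 45045
x = 45045 / 3600 = 12.5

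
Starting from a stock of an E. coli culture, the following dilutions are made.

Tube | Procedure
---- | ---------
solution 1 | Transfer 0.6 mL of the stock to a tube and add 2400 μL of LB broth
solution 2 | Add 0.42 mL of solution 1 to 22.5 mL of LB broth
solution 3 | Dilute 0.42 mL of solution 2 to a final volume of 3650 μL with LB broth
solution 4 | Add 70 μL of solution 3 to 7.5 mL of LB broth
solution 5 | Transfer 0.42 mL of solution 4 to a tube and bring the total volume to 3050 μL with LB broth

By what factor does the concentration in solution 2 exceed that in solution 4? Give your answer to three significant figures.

Step 1: 0.6 mL + 2400 μL = 3 mL total → factor 3/0.6 = 5
Step 2: 0.42 mL + 22.5 mL = 22.92 mL total → factor 22.92/0.42 = 54.571
Step 3: 0.42 mL brought to 3650 μL → factor 3.65/0.42 = 8.6905
Step 4: 70 μL + 7.5 mL = 7570 μL total → factor 7570/70 = 108.14
Dilution factor to solution 2 = 272.86; to solution 4 = 2.5643 × 10^5
[solution 2]/[solution 4] = (factor to solution 4)/(factor to solution 2) = 2.5643 × 10^5/272.86 = 940

940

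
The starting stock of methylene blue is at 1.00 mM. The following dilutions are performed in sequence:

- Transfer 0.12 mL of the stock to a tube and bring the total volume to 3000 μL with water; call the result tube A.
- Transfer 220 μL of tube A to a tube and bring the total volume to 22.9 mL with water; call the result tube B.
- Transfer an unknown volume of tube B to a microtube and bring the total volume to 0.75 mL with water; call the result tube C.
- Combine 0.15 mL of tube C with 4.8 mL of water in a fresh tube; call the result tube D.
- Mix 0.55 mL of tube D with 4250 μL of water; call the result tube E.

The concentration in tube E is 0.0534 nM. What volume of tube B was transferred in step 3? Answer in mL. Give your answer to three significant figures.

0.0300 mL

Step 1: 0.12 mL brought to 3000 μL → factor 3/0.12 = 25
Step 2: 220 μL brought to 22.9 mL → factor 22900/220 = 104.09
Step 3: v brought to 0.75 mL → factor = 0.75 mL/v
Step 4: 0.15 mL + 4.8 mL = 4.95 mL total → factor 4.95/0.15 = 33
Step 5: 0.55 mL + 4250 μL = 4.8 mL total → factor 4.8/0.55 = 8.7273
Product of known-step factors = 7.4945 × 10^5
Overall factor = 1.00 mM / (0.0534 nM) = 1.8727 × 10^7
Step-3 factor = 1.8727 × 10^7 / 7.4945 × 10^5 = 24.987
v = 0.75 mL / 24.987 = 0.0300 mL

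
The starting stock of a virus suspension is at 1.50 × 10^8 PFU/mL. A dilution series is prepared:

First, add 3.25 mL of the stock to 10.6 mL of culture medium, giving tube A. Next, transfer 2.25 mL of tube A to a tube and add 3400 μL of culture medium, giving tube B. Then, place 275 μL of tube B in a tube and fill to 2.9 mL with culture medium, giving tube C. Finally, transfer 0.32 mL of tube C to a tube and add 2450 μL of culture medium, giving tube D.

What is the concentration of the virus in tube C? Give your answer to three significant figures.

1.33 × 10^6 PFU/mL

Step 1: 3.25 mL + 10.6 mL = 13.85 mL total → factor 13.85/3.25 = 4.2615
Step 2: 2.25 mL + 3400 μL = 5.65 mL total → factor 5.65/2.25 = 2.5111
Step 3: 275 μL brought to 2.9 mL → factor 2900/275 = 10.545
Dilution factor through tube C = 4.2615 × 2.5111 × 10.545 = 112.85
[tube C] = 1.50 × 10^8 PFU/mL / 112.85 = 1.33 × 10^6 PFU/mL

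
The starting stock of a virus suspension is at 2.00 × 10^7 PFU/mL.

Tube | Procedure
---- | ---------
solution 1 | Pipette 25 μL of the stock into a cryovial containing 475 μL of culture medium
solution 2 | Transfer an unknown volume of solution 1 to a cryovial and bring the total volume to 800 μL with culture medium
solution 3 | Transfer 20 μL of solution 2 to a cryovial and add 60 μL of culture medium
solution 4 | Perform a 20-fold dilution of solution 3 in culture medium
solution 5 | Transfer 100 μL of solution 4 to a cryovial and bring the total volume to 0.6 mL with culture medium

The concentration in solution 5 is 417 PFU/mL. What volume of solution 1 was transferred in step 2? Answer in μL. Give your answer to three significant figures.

Step 1: 25 μL + 475 μL = 500 μL total → factor 500/25 = 20
Step 2: v brought to 800 μL → factor = 800 μL/v
Step 3: 20 μL + 60 μL = 80 μL total → factor 80/20 = 4
Step 4: 20-fold → factor 20
Step 5: 100 μL brought to 0.6 mL → factor 600/100 = 6
Product of known-step factors = 9600
Overall factor = 2.00 × 10^7 PFU/mL / (417 PFU/mL) = 47962
Step-2 factor = 47962 / 9600 = 4.996
v = 800 μL / 4.996 = 160 μL

160 μL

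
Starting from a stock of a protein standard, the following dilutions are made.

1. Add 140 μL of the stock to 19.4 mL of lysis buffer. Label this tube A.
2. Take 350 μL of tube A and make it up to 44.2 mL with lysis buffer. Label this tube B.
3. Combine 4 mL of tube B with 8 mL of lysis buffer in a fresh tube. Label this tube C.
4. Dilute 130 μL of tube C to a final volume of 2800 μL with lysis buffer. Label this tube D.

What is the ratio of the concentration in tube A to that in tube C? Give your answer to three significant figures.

379

Step 1: 140 μL + 19.4 mL = 19540 μL total → factor 19540/140 = 139.57
Step 2: 350 μL brought to 44.2 mL → factor 44200/350 = 126.29
Step 3: 4 mL + 8 mL = 12 mL total → factor 12/4 = 3
Dilution factor to tube A = 139.57; to tube C = 52878
[tube A]/[tube C] = (factor to tube C)/(factor to tube A) = 52878/139.57 = 379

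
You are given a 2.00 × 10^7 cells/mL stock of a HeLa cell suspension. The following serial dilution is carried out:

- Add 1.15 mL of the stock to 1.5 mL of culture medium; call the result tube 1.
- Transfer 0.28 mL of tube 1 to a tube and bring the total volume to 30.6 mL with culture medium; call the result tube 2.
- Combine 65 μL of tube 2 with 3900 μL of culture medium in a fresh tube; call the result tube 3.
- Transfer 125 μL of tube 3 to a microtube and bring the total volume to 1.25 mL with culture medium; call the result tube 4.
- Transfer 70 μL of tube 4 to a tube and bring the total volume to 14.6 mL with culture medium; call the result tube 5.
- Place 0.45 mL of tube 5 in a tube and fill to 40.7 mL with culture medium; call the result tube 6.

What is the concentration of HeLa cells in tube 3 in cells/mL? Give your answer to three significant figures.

Step 1: 1.15 mL + 1.5 mL = 2.65 mL total → factor 2.65/1.15 = 2.3043
Step 2: 0.28 mL brought to 30.6 mL → factor 30.6/0.28 = 109.29
Step 3: 65 μL + 3900 μL = 3965 μL total → factor 3965/65 = 61
Dilution factor through tube 3 = 2.3043 × 109.29 × 61 = 15362
[tube 3] = 2.00 × 10^7 cells/mL / 15362 = 1.30 × 10^3 cells/mL

1.30 × 10^3 cells/mL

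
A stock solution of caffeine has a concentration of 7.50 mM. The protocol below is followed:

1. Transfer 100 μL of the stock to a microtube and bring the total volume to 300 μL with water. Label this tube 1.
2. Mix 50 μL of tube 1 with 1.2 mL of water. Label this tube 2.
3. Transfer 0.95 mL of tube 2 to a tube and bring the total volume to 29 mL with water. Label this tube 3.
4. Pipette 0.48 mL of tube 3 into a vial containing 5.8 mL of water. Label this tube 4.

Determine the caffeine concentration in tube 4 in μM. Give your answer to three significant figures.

Step 1: 100 μL brought to 300 μL → factor 300/100 = 3
Step 2: 50 μL + 1.2 mL = 1250 μL total → factor 1250/50 = 25
Step 3: 0.95 mL brought to 29 mL → factor 29/0.95 = 30.526
Step 4: 0.48 mL + 5.8 mL = 6.28 mL total → factor 6.28/0.48 = 13.083
Overall dilution factor = 3 × 25 × 30.526 × 13.083 = 29954
Final = 7.50 mM / 29954 = 0.0002504 mM = 0.250 μM

0.250 μM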